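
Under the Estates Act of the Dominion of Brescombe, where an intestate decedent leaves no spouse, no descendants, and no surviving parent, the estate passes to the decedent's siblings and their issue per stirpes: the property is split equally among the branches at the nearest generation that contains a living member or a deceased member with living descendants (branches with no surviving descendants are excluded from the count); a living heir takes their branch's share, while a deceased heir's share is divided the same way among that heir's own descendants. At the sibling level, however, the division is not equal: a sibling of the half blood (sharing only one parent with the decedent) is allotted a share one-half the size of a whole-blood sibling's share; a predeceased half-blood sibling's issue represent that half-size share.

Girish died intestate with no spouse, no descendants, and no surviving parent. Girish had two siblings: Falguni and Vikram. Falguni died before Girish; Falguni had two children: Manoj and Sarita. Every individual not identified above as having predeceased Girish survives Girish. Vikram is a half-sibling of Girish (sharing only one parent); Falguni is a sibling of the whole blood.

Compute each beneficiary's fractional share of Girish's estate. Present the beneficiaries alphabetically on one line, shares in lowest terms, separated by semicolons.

Manoj 1/3; Sarita 1/3; Vikram 1/3

No spouse, descendants, or parent survives, so the estate passes to Girish's siblings per stirpes.
Half-blood siblings count for one-half the weight of whole-blood siblings at the initial division.
Dividing 1 in proportion to weights (total weight 3/2): Falguni (weight 1) → 2/3; Vikram (weight 1/2) → 1/3.
Falguni predeceased; the 2/3 allotted to Falguni's branch passes to Falguni's issue by representation.
The 2/3 is divided into 2 equal shares of 1/3 among Manoj, Sarita.
Manoj is living and takes 1/3.
Sarita is living and takes 1/3.
Vikram is living and takes 1/3.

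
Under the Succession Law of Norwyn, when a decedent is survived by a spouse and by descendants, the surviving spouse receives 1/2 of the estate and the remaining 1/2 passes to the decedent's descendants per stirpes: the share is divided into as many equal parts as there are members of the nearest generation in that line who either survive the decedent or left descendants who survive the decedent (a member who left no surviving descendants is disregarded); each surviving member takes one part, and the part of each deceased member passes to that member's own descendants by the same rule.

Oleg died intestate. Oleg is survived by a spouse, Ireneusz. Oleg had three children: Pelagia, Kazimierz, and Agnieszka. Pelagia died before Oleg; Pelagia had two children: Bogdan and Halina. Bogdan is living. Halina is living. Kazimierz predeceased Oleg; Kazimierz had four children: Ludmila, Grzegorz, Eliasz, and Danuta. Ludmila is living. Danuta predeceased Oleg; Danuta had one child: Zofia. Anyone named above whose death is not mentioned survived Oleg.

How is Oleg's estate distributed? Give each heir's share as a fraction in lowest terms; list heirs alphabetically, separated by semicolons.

Ireneusz, as surviving spouse, takes 1/2.
The remaining 1/2 passes to Oleg's descendants per stirpes.
The 1/2 is divided into 3 equal shares of 1/6 among Pelagia, Kazimierz, Agnieszka.
Pelagia predeceased; the 1/6 allotted to Pelagia's branch passes to Pelagia's issue by representation.
The 1/6 is divided into 2 equal shares of 1/12 among Bogdan, Halina.
Bogdan is living and takes 1/12.
Halina is living and takes 1/12.
Kazimierz predeceased; the 1/6 allotted to Kazimierz's branch passes to Kazimierz's issue by representation.
The 1/6 is divided into 4 equal shares of 1/24 among Ludmila, Grzegorz, Eliasz, Danuta.
Ludmila is living and takes 1/24.
Grzegorz is living and takes 1/24.
Eliasz is living and takes 1/24.
Danuta predeceased; the 1/24 allotted to Danuta's branch passes to Danuta's issue by representation.
Zofia is the sole taker at this level and receives the full 1/24.
Agnieszka is living and takes 1/6.

Agnieszka 1/6; Bogdan 1/12; Eliasz 1/24; Grzegorz 1/24; Halina 1/12; Ireneusz 1/2; Ludmila 1/24; Zofia 1/24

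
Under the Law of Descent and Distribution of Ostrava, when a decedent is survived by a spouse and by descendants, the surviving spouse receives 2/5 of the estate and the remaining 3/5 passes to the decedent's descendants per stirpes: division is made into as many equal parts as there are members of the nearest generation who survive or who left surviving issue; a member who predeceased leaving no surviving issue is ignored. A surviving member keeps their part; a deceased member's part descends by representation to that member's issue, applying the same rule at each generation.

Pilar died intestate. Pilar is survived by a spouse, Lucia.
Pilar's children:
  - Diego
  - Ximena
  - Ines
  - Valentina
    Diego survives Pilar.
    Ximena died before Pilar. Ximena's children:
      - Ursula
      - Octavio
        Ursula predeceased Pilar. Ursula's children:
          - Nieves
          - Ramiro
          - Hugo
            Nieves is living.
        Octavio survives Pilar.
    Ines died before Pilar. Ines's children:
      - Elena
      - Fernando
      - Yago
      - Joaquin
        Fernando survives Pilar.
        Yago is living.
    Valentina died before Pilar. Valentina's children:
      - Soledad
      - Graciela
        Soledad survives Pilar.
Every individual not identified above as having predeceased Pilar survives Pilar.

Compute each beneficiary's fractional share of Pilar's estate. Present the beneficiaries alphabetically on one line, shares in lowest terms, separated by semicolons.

Diego 3/20; Elena 3/80; Fernando 3/80; Graciela 3/40; Hugo 1/40; Joaquin 3/80; Lucia 2/5; Nieves 1/40; Octavio 3/40; Ramiro 1/40; Soledad 3/40; Yago 3/80

Lucia, as surviving spouse, takes 2/5.
The remaining 3/5 passes to Pilar's descendants per stirpes.
The 3/5 is divided into 4 equal shares of 3/20 among Diego, Ximena, Ines, Valentina.
Diego is living and takes 3/20.
Ximena predeceased; the 3/20 allotted to Ximena's branch passes to Ximena's issue by representation.
The 3/20 is divided into 2 equal shares of 3/40 among Ursula, Octavio.
Ursula predeceased; the 3/40 allotted to Ursula's branch passes to Ursula's issue by representation.
The 3/40 is divided into 3 equal shares of 1/40 among Nieves, Ramiro, Hugo.
Nieves is living and takes 1/40.
Ramiro is living and takes 1/40.
Hugo is living and takes 1/40.
Octavio is living and takes 3/40.
Ines predeceased; the 3/20 allotted to Ines's branch passes to Ines's issue by representation.
The 3/20 is divided into 4 equal shares of 3/80 among Elena, Fernando, Yago, Joaquin.
Elena is living and takes 3/80.
Fernando is living and takes 3/80.
Yago is living and takes 3/80.
Joaquin is living and takes 3/80.
Valentina predeceased; the 3/20 allotted to Valentina's branch passes to Valentina's issue by representation.
The 3/20 is divided into 2 equal shares of 3/40 among Soledad, Graciela.
Soledad is living and takes 3/40.
Graciela is living and takes 3/40.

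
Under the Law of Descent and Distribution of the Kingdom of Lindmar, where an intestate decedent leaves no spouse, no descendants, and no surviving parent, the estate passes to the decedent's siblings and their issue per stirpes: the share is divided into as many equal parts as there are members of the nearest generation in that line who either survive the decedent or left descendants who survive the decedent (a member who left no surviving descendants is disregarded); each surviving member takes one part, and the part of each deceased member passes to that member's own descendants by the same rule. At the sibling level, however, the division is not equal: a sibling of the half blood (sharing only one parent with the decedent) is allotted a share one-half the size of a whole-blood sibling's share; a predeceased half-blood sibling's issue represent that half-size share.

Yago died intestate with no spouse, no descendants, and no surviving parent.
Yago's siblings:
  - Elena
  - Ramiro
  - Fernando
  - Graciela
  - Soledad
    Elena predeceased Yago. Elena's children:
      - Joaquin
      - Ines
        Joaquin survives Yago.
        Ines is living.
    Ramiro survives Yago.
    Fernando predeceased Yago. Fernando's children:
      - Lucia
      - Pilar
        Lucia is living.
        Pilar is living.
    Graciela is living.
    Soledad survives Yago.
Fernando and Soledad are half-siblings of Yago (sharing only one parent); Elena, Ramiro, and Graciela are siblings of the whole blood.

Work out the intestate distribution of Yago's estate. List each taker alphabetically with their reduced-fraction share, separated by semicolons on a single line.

No spouse, descendants, or parent survives, so the estate passes to Yago's siblings per stirpes.
Half-blood siblings count for one-half the weight of whole-blood siblings at the initial division.
Dividing 1 in proportion to weights (total weight 4): Elena (weight 1) → 1/4; Ramiro (weight 1) → 1/4; Fernando (weight 1/2) → 1/8; Graciela (weight 1) → 1/4; Soledad (weight 1/2) → 1/8.
Elena predeceased; the 1/4 allotted to Elena's branch passes to Elena's issue by representation.
The 1/4 is divided into 2 equal shares of 1/8 among Joaquin, Ines.
Joaquin is living and takes 1/8.
Ines is living and takes 1/8.
Ramiro is living and takes 1/4.
Fernando predeceased; the 1/8 allotted to Fernando's branch passes to Fernando's issue by representation.
The 1/8 is divided into 2 equal shares of 1/16 among Lucia, Pilar.
Lucia is living and takes 1/16.
Pilar is living and takes 1/16.
Graciela is living and takes 1/4.
Soledad is living and takes 1/8.

Graciela 1/4; Ines 1/8; Joaquin 1/8; Lucia 1/16; Pilar 1/16; Ramiro 1/4; Soledad 1/8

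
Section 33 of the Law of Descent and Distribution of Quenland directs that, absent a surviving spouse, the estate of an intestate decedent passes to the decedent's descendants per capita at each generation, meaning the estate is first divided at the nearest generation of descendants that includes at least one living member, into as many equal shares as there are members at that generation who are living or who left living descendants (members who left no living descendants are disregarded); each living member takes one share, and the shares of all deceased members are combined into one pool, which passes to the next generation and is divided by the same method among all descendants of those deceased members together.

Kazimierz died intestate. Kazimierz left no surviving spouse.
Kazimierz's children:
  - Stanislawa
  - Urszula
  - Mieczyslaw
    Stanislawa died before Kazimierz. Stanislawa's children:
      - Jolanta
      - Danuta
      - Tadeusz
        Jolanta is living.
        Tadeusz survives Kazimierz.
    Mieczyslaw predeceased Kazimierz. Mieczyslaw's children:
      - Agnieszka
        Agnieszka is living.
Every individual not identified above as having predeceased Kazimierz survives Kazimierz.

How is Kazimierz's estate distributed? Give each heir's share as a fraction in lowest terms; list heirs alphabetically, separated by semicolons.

There is no surviving spouse, so the entire estate passes to Kazimierz's descendants per capita at each generation.
At generation 1 (Stanislawa, Urszula, Mieczyslaw) there are 3 shares of (1)/3 = 1/3 each.
Living: Urszula — each takes 1/3.
Deceased: Stanislawa and Mieczyslaw. Their combined 2/3 is pooled and carried to generation 2.
At generation 2 (Jolanta, Danuta, Tadeusz, Agnieszka) there are 4 shares of (2/3)/4 = 1/6 each.
Living: Jolanta, Danuta, Tadeusz, and Agnieszka — each takes 1/6.

Agnieszka 1/6; Danuta 1/6; Jolanta 1/6; Tadeusz 1/6; Urszula 1/3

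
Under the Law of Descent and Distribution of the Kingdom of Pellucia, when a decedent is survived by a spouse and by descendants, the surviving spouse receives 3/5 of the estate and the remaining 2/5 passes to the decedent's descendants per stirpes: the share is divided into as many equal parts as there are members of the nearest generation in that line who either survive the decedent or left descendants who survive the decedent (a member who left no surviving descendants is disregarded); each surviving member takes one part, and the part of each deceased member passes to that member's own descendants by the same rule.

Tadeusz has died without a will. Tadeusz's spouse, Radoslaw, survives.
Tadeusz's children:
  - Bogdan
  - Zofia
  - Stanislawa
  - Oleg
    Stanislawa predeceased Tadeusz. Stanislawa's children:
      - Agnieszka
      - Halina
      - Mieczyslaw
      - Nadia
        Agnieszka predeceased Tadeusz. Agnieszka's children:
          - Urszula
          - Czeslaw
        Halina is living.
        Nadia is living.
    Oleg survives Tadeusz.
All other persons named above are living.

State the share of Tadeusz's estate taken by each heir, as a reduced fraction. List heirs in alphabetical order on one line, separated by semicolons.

Bogdan 1/10; Czeslaw 1/80; Halina 1/40; Mieczyslaw 1/40; Nadia 1/40; Oleg 1/10; Radoslaw 3/5; Urszula 1/80; Zofia 1/10

Radoslaw, as surviving spouse, takes 3/5.
The remaining 2/5 passes to Tadeusz's descendants per stirpes.
The 2/5 is divided into 4 equal shares of 1/10 among Bogdan, Zofia, Stanislawa, Oleg.
Bogdan is living and takes 1/10.
Zofia is living and takes 1/10.
Stanislawa predeceased; the 1/10 allotted to Stanislawa's branch passes to Stanislawa's issue by representation.
The 1/10 is divided into 4 equal shares of 1/40 among Agnieszka, Halina, Mieczyslaw, Nadia.
Agnieszka predeceased; the 1/40 allotted to Agnieszka's branch passes to Agnieszka's issue by representation.
The 1/40 is divided into 2 equal shares of 1/80 among Urszula, Czeslaw.
Urszula is living and takes 1/80.
Czeslaw is living and takes 1/80.
Halina is living and takes 1/40.
Mieczyslaw is living and takes 1/40.
Nadia is living and takes 1/40.
Oleg is living and takes 1/10.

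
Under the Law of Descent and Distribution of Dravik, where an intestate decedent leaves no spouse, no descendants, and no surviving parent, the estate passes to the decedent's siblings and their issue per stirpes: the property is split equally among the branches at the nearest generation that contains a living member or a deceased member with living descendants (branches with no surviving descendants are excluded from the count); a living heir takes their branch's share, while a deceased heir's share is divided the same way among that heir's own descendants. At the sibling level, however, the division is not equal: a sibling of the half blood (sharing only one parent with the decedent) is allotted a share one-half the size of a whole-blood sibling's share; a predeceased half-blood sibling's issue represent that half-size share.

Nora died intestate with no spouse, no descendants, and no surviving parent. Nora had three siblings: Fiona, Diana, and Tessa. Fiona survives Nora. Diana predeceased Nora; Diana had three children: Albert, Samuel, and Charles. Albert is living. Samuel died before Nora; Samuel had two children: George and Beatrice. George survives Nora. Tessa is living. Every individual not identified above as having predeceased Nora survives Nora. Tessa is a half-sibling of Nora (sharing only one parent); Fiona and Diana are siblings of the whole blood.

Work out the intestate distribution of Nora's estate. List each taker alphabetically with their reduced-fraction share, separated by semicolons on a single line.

No spouse, descendants, or parent survives, so the estate passes to Nora's siblings per stirpes.
Half-blood siblings count for one-half the weight of whole-blood siblings at the initial division.
Dividing 1 in proportion to weights (total weight 5/2): Fiona (weight 1) → 2/5; Diana (weight 1) → 2/5; Tessa (weight 1/2) → 1/5.
Fiona is living and takes 2/5.
Diana predeceased; the 2/5 allotted to Diana's branch passes to Diana's issue by representation.
The 2/5 is divided into 3 equal shares of 2/15 among Albert, Samuel, Charles.
Albert is living and takes 2/15.
Samuel predeceased; the 2/15 allotted to Samuel's branch passes to Samuel's issue by representation.
The 2/15 is divided into 2 equal shares of 1/15 among George, Beatrice.
George is living and takes 1/15.
Beatrice is living and takes 1/15.
Charles is living and takes 2/15.
Tessa is living and takes 1/5.

Albert 2/15; Beatrice 1/15; Charles 2/15; Fiona 2/5; George 1/15; Tessa 1/5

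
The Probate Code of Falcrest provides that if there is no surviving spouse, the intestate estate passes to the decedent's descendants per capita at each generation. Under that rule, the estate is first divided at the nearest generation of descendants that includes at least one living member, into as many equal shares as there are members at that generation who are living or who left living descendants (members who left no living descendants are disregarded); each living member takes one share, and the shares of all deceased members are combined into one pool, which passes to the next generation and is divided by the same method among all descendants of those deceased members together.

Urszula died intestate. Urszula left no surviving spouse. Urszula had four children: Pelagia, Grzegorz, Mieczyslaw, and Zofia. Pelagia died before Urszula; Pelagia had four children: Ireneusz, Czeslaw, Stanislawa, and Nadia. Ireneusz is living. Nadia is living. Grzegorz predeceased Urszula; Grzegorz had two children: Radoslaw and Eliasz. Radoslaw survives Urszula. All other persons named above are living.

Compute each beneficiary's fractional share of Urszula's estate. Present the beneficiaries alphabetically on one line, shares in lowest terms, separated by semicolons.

Czeslaw 1/12; Eliasz 1/12; Ireneusz 1/12; Mieczyslaw 1/4; Nadia 1/12; Radoslaw 1/12; Stanislawa 1/12; Zofia 1/4

There is no surviving spouse, so the entire estate passes to Urszula's descendants per capita at each generation.
At generation 1 (Pelagia, Grzegorz, Mieczyslaw, Zofia) there are 4 shares of (1)/4 = 1/4 each.
Living: Mieczyslaw and Zofia — each takes 1/4.
Deceased: Pelagia and Grzegorz. Their combined 1/2 is pooled and carried to generation 2.
At generation 2 (Ireneusz, Czeslaw, Stanislawa, Nadia, Radoslaw, Eliasz) there are 6 shares of (1/2)/6 = 1/12 each.
Living: Ireneusz, Czeslaw, Stanislawa, Nadia, Radoslaw, and Eliasz — each takes 1/12.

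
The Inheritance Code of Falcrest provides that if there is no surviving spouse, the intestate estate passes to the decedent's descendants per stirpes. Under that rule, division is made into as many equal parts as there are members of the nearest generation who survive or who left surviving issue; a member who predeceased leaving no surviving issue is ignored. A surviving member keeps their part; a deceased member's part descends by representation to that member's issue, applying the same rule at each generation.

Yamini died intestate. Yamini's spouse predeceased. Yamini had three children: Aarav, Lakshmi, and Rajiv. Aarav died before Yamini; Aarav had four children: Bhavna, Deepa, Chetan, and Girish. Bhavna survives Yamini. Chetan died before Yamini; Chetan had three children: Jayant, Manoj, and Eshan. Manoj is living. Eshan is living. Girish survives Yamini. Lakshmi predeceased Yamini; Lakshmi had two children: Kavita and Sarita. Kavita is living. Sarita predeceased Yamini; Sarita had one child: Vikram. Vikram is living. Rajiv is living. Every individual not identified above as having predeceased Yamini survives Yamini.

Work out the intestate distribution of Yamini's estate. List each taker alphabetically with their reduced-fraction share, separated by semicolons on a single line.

Bhavna 1/12; Deepa 1/12; Eshan 1/36; Girish 1/12; Jayant 1/36; Kavita 1/6; Manoj 1/36; Rajiv 1/3; Vikram 1/6

There is no surviving spouse, so the entire estate passes to Yamini's descendants per stirpes.
The estate is divided into 3 equal shares of 1/3 among Aarav, Lakshmi, Rajiv.
Aarav predeceased; the 1/3 allotted to Aarav's branch passes to Aarav's issue by representation.
The 1/3 is divided into 4 equal shares of 1/12 among Bhavna, Deepa, Chetan, Girish.
Bhavna is living and takes 1/12.
Deepa is living and takes 1/12.
Chetan predeceased; the 1/12 allotted to Chetan's branch passes to Chetan's issue by representation.
The 1/12 is divided into 3 equal shares of 1/36 among Jayant, Manoj, Eshan.
Jayant is living and takes 1/36.
Manoj is living and takes 1/36.
Eshan is living and takes 1/36.
Girish is living and takes 1/12.
Lakshmi predeceased; the 1/3 allotted to Lakshmi's branch passes to Lakshmi's issue by representation.
The 1/3 is divided into 2 equal shares of 1/6 among Kavita, Sarita.
Kavita is living and takes 1/6.
Sarita predeceased; the 1/6 allotted to Sarita's branch passes to Sarita's issue by representation.
Vikram is the sole taker at this level and receives the full 1/6.
Rajiv is living and takes 1/3.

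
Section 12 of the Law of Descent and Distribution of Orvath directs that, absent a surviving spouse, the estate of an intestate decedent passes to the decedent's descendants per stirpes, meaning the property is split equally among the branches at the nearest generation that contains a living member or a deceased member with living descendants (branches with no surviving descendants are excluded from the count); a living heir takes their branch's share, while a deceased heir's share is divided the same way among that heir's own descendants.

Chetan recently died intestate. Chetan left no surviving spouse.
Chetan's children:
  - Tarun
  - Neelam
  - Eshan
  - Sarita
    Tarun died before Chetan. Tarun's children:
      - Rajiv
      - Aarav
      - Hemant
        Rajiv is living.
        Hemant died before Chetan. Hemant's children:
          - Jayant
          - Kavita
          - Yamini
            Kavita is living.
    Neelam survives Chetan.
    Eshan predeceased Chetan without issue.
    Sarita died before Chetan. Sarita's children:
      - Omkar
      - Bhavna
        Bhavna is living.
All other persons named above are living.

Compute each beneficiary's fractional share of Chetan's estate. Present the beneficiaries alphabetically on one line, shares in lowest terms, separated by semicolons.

Aarav 1/9; Bhavna 1/6; Jayant 1/27; Kavita 1/27; Neelam 1/3; Omkar 1/6; Rajiv 1/9; Yamini 1/27

There is no surviving spouse, so the entire estate passes to Chetan's descendants per stirpes.
Eshan left no surviving issue, so that branch lapses and is disregarded.
The estate is divided into 3 equal shares of 1/3 among Tarun, Neelam, Sarita.
Tarun predeceased; the 1/3 allotted to Tarun's branch passes to Tarun's issue by representation.
The 1/3 is divided into 3 equal shares of 1/9 among Rajiv, Aarav, Hemant.
Rajiv is living and takes 1/9.
Aarav is living and takes 1/9.
Hemant predeceased; the 1/9 allotted to Hemant's branch passes to Hemant's issue by representation.
The 1/9 is divided into 3 equal shares of 1/27 among Jayant, Kavita, Yamini.
Jayant is living and takes 1/27.
Kavita is living and takes 1/27.
Yamini is living and takes 1/27.
Neelam is living and takes 1/3.
Sarita predeceased; the 1/3 allotted to Sarita's branch passes to Sarita's issue by representation.
The 1/3 is divided into 2 equal shares of 1/6 among Omkar, Bhavna.
Omkar is living and takes 1/6.
Bhavna is living and takes 1/6.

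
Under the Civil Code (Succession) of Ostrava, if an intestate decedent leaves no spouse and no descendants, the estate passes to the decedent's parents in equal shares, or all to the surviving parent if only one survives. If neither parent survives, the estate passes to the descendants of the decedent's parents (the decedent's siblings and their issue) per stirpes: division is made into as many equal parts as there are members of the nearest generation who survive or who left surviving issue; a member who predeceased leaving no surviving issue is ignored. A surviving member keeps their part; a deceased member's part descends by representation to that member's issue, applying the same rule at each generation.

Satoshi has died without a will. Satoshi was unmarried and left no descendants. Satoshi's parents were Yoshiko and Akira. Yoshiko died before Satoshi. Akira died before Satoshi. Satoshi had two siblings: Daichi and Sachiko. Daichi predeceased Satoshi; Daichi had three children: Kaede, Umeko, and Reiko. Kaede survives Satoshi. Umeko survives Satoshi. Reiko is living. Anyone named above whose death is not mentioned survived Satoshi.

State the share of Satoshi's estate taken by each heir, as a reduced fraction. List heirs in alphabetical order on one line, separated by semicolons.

Kaede 1/6; Reiko 1/6; Sachiko 1/2; Umeko 1/6

Neither parent survives and there are no descendants, so the estate passes to Satoshi's siblings and their issue per stirpes.
The estate is divided into 2 equal shares of 1/2 among Daichi, Sachiko.
Daichi predeceased; the 1/2 allotted to Daichi's branch passes to Daichi's issue by representation.
The 1/2 is divided into 3 equal shares of 1/6 among Kaede, Umeko, Reiko.
Kaede is living and takes 1/6.
Umeko is living and takes 1/6.
Reiko is living and takes 1/6.
Sachiko is living and takes 1/2.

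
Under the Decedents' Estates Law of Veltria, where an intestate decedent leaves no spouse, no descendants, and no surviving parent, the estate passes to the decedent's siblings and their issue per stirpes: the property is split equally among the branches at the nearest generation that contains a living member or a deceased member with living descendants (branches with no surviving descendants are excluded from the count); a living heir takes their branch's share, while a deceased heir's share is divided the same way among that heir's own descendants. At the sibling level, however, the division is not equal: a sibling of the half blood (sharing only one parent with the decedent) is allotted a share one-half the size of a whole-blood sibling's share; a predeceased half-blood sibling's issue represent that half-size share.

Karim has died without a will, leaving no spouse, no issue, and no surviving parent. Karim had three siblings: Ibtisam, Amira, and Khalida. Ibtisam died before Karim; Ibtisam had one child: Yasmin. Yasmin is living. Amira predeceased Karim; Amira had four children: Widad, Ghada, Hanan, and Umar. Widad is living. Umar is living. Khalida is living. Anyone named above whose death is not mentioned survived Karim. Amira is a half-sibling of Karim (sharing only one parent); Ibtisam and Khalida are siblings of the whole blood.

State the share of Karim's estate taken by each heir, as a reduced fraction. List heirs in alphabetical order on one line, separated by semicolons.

Ghada 1/20; Hanan 1/20; Khalida 2/5; Umar 1/20; Widad 1/20; Yasmin 2/5

No spouse, descendants, or parent survives, so the estate passes to Karim's siblings per stirpes.
Half-blood siblings count for one-half the weight of whole-blood siblings at the initial division.
Dividing 1 in proportion to weights (total weight 5/2): Ibtisam (weight 1) → 2/5; Amira (weight 1/2) → 1/5; Khalida (weight 1) → 2/5.
Ibtisam predeceased; the 2/5 allotted to Ibtisam's branch passes to Ibtisam's issue by representation.
Yasmin is the sole taker at this level and receives the full 2/5.
Amira predeceased; the 1/5 allotted to Amira's branch passes to Amira's issue by representation.
The 1/5 is divided into 4 equal shares of 1/20 among Widad, Ghada, Hanan, Umar.
Widad is living and takes 1/20.
Ghada is living and takes 1/20.
Hanan is living and takes 1/20.
Umar is living and takes 1/20.
Khalida is living and takes 2/5.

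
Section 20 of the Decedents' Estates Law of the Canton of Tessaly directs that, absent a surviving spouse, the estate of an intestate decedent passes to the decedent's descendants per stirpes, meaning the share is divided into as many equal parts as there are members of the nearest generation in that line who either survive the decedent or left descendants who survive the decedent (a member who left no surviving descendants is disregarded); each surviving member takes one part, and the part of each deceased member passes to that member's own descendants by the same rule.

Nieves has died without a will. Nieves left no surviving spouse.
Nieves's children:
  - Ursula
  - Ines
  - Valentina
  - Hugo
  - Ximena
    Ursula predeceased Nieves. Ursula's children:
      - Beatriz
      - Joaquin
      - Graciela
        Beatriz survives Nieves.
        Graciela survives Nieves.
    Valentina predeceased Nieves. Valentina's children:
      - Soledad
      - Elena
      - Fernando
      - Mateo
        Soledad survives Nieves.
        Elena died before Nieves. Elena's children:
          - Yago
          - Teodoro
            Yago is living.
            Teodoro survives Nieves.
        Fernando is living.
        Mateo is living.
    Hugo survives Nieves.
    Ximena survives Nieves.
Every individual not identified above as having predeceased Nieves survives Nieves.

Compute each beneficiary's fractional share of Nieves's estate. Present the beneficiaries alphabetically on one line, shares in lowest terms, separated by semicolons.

There is no surviving spouse, so the entire estate passes to Nieves's descendants per stirpes.
The estate is divided into 5 equal shares of 1/5 among Ursula, Ines, Valentina, Hugo, Ximena.
Ursula predeceased; the 1/5 allotted to Ursula's branch passes to Ursula's issue by representation.
The 1/5 is divided into 3 equal shares of 1/15 among Beatriz, Joaquin, Graciela.
Beatriz is living and takes 1/15.
Joaquin is living and takes 1/15.
Graciela is living and takes 1/15.
Ines is living and takes 1/5.
Valentina predeceased; the 1/5 allotted to Valentina's branch passes to Valentina's issue by representation.
The 1/5 is divided into 4 equal shares of 1/20 among Soledad, Elena, Fernando, Mateo.
Soledad is living and takes 1/20.
Elena predeceased; the 1/20 allotted to Elena's branch passes to Elena's issue by representation.
The 1/20 is divided into 2 equal shares of 1/40 among Yago, Teodoro.
Yago is living and takes 1/40.
Teodoro is living and takes 1/40.
Fernando is living and takes 1/20.
Mateo is living and takes 1/20.
Hugo is living and takes 1/5.
Ximena is living and takes 1/5.

Beatriz 1/15; Fernando 1/20; Graciela 1/15; Hugo 1/5; Ines 1/5; Joaquin 1/15; Mateo 1/20; Soledad 1/20; Teodoro 1/40; Ximena 1/5; Yago 1/40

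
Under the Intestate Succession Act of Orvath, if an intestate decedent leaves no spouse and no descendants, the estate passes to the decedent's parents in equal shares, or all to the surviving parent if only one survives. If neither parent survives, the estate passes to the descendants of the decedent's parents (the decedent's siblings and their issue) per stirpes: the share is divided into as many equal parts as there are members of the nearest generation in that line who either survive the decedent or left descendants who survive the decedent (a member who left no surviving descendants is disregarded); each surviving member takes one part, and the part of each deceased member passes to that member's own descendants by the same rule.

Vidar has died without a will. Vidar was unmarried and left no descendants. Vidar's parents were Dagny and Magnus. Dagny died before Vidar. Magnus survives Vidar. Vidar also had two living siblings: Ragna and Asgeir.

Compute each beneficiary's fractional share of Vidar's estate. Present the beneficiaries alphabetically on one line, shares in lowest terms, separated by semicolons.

Only one parent, Magnus, survives, so Magnus takes the entire estate. The siblings take nothing because a surviving parent has priority.

Magnus 1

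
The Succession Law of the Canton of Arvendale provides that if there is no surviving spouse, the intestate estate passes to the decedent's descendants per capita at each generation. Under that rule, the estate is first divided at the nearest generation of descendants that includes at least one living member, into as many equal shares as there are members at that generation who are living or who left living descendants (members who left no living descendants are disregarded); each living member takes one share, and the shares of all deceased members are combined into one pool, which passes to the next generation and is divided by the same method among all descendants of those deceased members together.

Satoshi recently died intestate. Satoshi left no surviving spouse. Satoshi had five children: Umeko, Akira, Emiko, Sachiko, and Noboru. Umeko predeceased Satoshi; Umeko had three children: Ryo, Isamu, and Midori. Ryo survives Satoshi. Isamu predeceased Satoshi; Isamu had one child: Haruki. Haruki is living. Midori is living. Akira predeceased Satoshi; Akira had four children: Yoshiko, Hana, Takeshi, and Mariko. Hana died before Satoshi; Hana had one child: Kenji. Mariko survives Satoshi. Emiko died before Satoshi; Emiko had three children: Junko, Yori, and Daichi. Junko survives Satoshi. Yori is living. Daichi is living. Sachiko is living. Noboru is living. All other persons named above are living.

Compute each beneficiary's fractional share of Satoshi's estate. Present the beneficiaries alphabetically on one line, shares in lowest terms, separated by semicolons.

Daichi 3/50; Haruki 3/50; Junko 3/50; Kenji 3/50; Mariko 3/50; Midori 3/50; Noboru 1/5; Ryo 3/50; Sachiko 1/5; Takeshi 3/50; Yori 3/50; Yoshiko 3/50

There is no surviving spouse, so the entire estate passes to Satoshi's descendants per capita at each generation.
At generation 1 (Umeko, Akira, Emiko, Sachiko, Noboru) there are 5 shares of (1)/5 = 1/5 each.
Living: Sachiko and Noboru — each takes 1/5.
Deceased: Umeko, Akira, and Emiko. Their combined 3/5 is pooled and carried to generation 2.
At generation 2 (Ryo, Isamu, Midori, Yoshiko, Hana, Takeshi, Mariko, Junko, Yori, Daichi) there are 10 shares of (3/5)/10 = 3/50 each.
Living: Ryo, Midori, Yoshiko, Takeshi, Mariko, Junko, Yori, and Daichi — each takes 3/50.
Deceased: Isamu and Hana. Their combined 3/25 is pooled and carried to generation 3.
At generation 3 (Haruki, Kenji) there are 2 shares of (3/25)/2 = 3/50 each.
Living: Haruki and Kenji — each takes 3/50.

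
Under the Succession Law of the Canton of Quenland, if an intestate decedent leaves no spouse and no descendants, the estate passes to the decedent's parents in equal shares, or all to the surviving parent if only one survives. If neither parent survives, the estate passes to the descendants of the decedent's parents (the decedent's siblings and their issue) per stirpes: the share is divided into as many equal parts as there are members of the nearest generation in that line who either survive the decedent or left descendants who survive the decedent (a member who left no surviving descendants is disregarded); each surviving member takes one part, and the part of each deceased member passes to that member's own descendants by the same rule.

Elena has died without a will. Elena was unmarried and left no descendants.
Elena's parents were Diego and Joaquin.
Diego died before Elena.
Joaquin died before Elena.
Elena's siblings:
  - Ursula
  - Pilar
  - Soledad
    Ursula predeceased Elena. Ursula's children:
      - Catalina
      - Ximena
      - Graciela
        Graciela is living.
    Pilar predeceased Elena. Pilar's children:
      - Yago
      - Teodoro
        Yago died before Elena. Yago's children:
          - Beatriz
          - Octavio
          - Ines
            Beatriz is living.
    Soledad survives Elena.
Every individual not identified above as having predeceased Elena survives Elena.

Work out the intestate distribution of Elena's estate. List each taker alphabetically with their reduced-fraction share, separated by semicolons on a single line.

Neither parent survives and there are no descendants, so the estate passes to Elena's siblings and their issue per stirpes.
The estate is divided into 3 equal shares of 1/3 among Ursula, Pilar, Soledad.
Ursula predeceased; the 1/3 allotted to Ursula's branch passes to Ursula's issue by representation.
The 1/3 is divided into 3 equal shares of 1/9 among Catalina, Ximena, Graciela.
Catalina is living and takes 1/9.
Ximena is living and takes 1/9.
Graciela is living and takes 1/9.
Pilar predeceased; the 1/3 allotted to Pilar's branch passes to Pilar's issue by representation.
The 1/3 is divided into 2 equal shares of 1/6 among Yago, Teodoro.
Yago predeceased; the 1/6 allotted to Yago's branch passes to Yago's issue by representation.
The 1/6 is divided into 3 equal shares of 1/18 among Beatriz, Octavio, Ines.
Beatriz is living and takes 1/18.
Octavio is living and takes 1/18.
Ines is living and takes 1/18.
Teodoro is living and takes 1/6.
Soledad is living and takes 1/3.

Beatriz 1/18; Catalina 1/9; Graciela 1/9; Ines 1/18; Octavio 1/18; Soledad 1/3; Teodoro 1/6; Ximena 1/9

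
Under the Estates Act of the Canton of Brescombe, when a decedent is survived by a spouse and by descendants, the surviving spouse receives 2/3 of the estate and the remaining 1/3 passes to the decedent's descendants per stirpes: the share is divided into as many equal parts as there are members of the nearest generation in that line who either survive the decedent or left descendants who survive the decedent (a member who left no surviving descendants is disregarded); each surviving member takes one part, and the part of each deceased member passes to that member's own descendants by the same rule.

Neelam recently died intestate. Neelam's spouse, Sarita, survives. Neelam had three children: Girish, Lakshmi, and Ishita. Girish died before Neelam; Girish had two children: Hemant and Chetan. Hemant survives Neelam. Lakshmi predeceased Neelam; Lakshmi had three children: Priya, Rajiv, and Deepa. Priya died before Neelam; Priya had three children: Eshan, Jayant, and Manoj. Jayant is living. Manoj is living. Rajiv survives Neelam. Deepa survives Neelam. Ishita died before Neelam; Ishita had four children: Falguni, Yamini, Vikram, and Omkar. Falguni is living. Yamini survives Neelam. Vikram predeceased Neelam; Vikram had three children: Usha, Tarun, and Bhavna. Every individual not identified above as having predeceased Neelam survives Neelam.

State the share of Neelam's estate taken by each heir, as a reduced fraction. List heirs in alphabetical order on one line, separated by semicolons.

Sarita, as surviving spouse, takes 2/3.
The remaining 1/3 passes to Neelam's descendants per stirpes.
The 1/3 is divided into 3 equal shares of 1/9 among Girish, Lakshmi, Ishita.
Girish predeceased; the 1/9 allotted to Girish's branch passes to Girish's issue by representation.
The 1/9 is divided into 2 equal shares of 1/18 among Hemant, Chetan.
Hemant is living and takes 1/18.
Chetan is living and takes 1/18.
Lakshmi predeceased; the 1/9 allotted to Lakshmi's branch passes to Lakshmi's issue by representation.
The 1/9 is divided into 3 equal shares of 1/27 among Priya, Rajiv, Deepa.
Priya predeceased; the 1/27 allotted to Priya's branch passes to Priya's issue by representation.
The 1/27 is divided into 3 equal shares of 1/81 among Eshan, Jayant, Manoj.
Eshan is living and takes 1/81.
Jayant is living and takes 1/81.
Manoj is living and takes 1/81.
Rajiv is living and takes 1/27.
Deepa is living and takes 1/27.
Ishita predeceased; the 1/9 allotted to Ishita's branch passes to Ishita's issue by representation.
The 1/9 is divided into 4 equal shares of 1/36 among Falguni, Yamini, Vikram, Omkar.
Falguni is living and takes 1/36.
Yamini is living and takes 1/36.
Vikram predeceased; the 1/36 allotted to Vikram's branch passes to Vikram's issue by representation.
The 1/36 is divided into 3 equal shares of 1/108 among Usha, Tarun, Bhavna.
Usha is living and takes 1/108.
Tarun is living and takes 1/108.
Bhavna is living and takes 1/108.
Omkar is living and takes 1/36.

Bhavna 1/108; Chetan 1/18; Deepa 1/27; Eshan 1/81; Falguni 1/36; Hemant 1/18; Jayant 1/81; Manoj 1/81; Omkar 1/36; Rajiv 1/27; Sarita 2/3; Tarun 1/108; Usha 1/108; Yamini 1/36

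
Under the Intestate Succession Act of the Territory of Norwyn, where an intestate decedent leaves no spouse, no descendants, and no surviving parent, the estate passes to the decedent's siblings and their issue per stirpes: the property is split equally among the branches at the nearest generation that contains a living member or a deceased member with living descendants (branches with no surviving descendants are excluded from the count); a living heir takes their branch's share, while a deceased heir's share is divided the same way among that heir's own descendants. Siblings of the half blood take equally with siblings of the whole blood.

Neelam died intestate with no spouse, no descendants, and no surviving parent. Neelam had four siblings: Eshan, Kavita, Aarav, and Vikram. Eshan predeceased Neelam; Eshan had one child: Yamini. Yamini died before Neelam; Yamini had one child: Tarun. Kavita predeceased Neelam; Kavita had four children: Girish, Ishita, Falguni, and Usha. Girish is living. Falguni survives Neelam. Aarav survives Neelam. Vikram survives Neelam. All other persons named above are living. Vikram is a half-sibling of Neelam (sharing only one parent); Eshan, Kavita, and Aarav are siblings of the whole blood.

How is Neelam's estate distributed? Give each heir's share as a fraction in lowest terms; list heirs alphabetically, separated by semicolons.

No spouse, descendants, or parent survives, so the estate passes to Neelam's siblings per stirpes.
Half-blood and whole-blood siblings take equally under the stated rule.
The estate is divided into 4 equal shares of 1/4 among Eshan, Kavita, Aarav, Vikram.
Eshan predeceased; the 1/4 allotted to Eshan's branch passes to Eshan's issue by representation.
Yamini's line is the sole branch at this level, so the full 1/4 passes to Yamini's issue by representation.
Tarun is the sole taker at this level and receives the full 1/4.
Kavita predeceased; the 1/4 allotted to Kavita's branch passes to Kavita's issue by representation.
The 1/4 is divided into 4 equal shares of 1/16 among Girish, Ishita, Falguni, Usha.
Girish is living and takes 1/16.
Ishita is living and takes 1/16.
Falguni is living and takes 1/16.
Usha is living and takes 1/16.
Aarav is living and takes 1/4.
Vikram is living and takes 1/4.

Aarav 1/4; Falguni 1/16; Girish 1/16; Ishita 1/16; Tarun 1/4; Usha 1/16; Vikram 1/4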